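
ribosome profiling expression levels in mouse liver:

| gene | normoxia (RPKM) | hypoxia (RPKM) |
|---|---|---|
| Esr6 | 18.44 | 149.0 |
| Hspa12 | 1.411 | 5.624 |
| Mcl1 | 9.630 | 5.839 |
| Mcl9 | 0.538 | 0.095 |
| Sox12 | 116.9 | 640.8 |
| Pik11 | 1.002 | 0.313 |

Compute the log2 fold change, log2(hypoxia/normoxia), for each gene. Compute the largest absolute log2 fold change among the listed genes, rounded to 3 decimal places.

3.014

log2(149.0/18.44) = 3.014  (Esr6)
log2(5.624/1.411) = 1.995  (Hspa12)
log2(5.839/9.630) = -0.722  (Mcl1)
log2(0.095/0.538) = -2.502  (Mcl9)
log2(640.8/116.9) = 2.455  (Sox12)
log2(0.313/1.002) = -1.679  (Pik11)
The largest magnitude belongs to Esr6.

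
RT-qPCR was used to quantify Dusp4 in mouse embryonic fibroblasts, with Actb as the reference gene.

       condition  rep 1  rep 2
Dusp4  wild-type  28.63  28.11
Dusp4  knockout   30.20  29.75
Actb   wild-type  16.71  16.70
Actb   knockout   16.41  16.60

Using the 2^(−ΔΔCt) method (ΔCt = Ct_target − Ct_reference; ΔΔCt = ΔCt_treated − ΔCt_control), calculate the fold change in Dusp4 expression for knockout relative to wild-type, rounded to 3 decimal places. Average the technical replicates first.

Mean Ct: Dusp4 wild-type 28.370; Dusp4 knockout 29.975; Actb wild-type 16.705; Actb knockout 16.505
ΔCt(wild-type) = 28.370 − 16.705 = 11.665
ΔCt(knockout) = 29.975 − 16.505 = 13.470
ΔΔCt = 13.470 − 11.665 = 1.805
Fold change = 2^(−1.805) = 0.2862

0.286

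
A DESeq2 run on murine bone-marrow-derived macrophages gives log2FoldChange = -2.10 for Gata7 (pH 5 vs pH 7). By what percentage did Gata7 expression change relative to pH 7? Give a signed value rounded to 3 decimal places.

Fold change = 2^(-2.10) = 0.2333
Percent change = (FC − 1) × 100% = (0.2333 − 1) × 100 = -76.674%

-76.674%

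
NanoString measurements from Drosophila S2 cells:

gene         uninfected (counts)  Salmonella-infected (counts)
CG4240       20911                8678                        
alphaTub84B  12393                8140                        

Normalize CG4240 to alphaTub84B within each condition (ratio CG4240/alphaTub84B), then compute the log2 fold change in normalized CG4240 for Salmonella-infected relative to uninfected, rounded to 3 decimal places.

CG4240/alphaTub84B (uninfected) = 20911 / 12393 = 1.6873
CG4240/alphaTub84B (Salmonella-infected) = 8678 / 8140 = 1.0661
Fold change = 1.0661 / 1.6873 = 0.6318
log2(0.6318) = -0.6624

-0.662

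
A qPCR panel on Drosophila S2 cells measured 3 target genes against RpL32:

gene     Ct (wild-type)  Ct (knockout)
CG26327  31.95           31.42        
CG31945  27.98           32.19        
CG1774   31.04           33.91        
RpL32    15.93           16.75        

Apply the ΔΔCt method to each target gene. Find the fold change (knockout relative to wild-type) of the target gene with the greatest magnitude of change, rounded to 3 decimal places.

CG26327: ΔΔCt = (31.42−16.75) − (31.95−15.93) = 14.67 − 16.02 = -1.35; fold change = 2^1.35 = 2.549
CG31945: ΔΔCt = (32.19−16.75) − (27.98−15.93) = 15.44 − 12.05 = 3.39; fold change = 2^-3.39 = 0.095
CG1774: ΔΔCt = (33.91−16.75) − (31.04−15.93) = 17.16 − 15.11 = 2.05; fold change = 2^-2.05 = 0.241
CG31945 has the largest |ΔΔCt| = 3.39.

0.095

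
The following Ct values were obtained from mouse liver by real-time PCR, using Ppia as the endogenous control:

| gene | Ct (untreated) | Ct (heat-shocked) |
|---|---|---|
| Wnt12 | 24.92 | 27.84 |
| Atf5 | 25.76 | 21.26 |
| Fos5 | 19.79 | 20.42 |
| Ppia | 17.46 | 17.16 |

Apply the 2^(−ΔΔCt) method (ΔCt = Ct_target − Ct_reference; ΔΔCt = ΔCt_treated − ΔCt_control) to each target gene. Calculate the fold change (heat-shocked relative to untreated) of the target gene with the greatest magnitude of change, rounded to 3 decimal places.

Wnt12: ΔΔCt = (27.84−17.16) − (24.92−17.46) = 10.68 − 7.46 = 3.22; fold change = 2^-3.22 = 0.107
Atf5: ΔΔCt = (21.26−17.16) − (25.76−17.46) = 4.10 − 8.30 = -4.20; fold change = 2^4.20 = 18.379
Fos5: ΔΔCt = (20.42−17.16) − (19.79−17.46) = 3.26 − 2.33 = 0.93; fold change = 2^-0.93 = 0.525
Atf5 has the largest |ΔΔCt| = 4.20.

18.379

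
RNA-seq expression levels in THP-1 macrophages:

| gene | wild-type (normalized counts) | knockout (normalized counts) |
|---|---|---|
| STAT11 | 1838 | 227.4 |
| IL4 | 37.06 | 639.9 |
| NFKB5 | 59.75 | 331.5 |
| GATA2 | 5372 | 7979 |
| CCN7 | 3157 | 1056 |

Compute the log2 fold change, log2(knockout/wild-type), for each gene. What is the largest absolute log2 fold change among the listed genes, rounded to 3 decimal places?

4.110

log2(227.4/1838) = -3.015  (STAT11)
log2(639.9/37.06) = 4.110  (IL4)
log2(331.5/59.75) = 2.472  (NFKB5)
log2(7979/5372) = 0.571  (GATA2)
log2(1056/3157) = -1.580  (CCN7)
The largest magnitude belongs to IL4.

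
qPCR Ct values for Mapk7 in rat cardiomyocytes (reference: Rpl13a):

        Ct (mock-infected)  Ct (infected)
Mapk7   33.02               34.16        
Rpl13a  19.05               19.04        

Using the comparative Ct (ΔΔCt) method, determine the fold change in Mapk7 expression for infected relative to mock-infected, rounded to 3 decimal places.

0.451

ΔCt(mock-infected) = 33.020 − 19.050 = 13.970
ΔCt(infected) = 34.160 − 19.040 = 15.120
ΔΔCt = 15.120 − 13.970 = 1.150
Fold change = 2^(−1.150) = 0.4506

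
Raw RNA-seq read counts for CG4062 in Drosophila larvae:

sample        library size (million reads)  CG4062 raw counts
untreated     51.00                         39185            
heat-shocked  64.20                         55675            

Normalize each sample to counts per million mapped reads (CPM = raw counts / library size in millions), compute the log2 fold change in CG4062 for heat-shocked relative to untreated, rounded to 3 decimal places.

CPM(untreated) = 39185 / 51.00 = 768.3333
CPM(heat-shocked) = 55675 / 64.20 = 867.2118
Fold change = 867.2118 / 768.3333 = 1.12869
log2(1.12869) = 0.1747

0.175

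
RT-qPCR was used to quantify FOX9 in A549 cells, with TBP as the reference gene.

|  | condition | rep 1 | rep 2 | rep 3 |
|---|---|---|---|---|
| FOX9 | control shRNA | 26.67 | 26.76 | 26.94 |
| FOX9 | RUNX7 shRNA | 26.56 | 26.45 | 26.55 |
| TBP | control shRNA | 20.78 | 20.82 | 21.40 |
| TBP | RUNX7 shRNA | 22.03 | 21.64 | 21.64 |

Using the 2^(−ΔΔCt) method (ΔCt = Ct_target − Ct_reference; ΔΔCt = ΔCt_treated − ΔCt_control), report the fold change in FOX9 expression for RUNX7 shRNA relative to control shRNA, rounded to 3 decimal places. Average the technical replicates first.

Mean Ct: FOX9 control shRNA 26.790; FOX9 RUNX7 shRNA 26.520; TBP control shRNA 21.000; TBP RUNX7 shRNA 21.770
ΔCt(control shRNA) = 26.790 − 21.000 = 5.790
ΔCt(RUNX7 shRNA) = 26.520 − 21.770 = 4.750
ΔΔCt = 4.750 − 5.790 = -1.040
Fold change = 2^(−(-1.040)) = 2^1.040 = 2.0562

2.056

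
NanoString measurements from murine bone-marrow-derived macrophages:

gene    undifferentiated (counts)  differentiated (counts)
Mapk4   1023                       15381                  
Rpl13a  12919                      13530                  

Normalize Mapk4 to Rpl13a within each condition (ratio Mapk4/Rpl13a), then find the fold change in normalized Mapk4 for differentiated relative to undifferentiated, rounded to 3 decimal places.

14.356

Mapk4/Rpl13a (undifferentiated) = 1023 / 12919 = 0.079186
Mapk4/Rpl13a (differentiated) = 15381 / 13530 = 1.1368
Fold change = 1.1368 / 0.079186 = 14.3562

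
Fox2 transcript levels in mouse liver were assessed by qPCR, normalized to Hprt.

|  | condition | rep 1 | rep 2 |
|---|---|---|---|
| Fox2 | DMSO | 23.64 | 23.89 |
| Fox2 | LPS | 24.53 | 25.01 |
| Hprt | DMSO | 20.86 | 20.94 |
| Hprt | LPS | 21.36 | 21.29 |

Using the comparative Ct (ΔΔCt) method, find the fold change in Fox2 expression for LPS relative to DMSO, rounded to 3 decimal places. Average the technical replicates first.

0.669

Mean Ct: Fox2 DMSO 23.765; Fox2 LPS 24.770; Hprt DMSO 20.900; Hprt LPS 21.325
ΔCt(DMSO) = 23.765 − 20.900 = 2.865
ΔCt(LPS) = 24.770 − 21.325 = 3.445
ΔΔCt = 3.445 − 2.865 = 0.580
Fold change = 2^(−0.580) = 0.6690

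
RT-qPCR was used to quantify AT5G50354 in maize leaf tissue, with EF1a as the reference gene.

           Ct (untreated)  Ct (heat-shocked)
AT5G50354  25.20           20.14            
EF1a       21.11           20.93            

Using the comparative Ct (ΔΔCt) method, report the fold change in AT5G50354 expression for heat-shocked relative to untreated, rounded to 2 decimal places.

29.45

ΔCt(untreated) = 25.200 − 21.110 = 4.090
ΔCt(heat-shocked) = 20.140 − 20.930 = -0.790
ΔΔCt = -0.790 − 4.090 = -4.880
Fold change = 2^(−(-4.880)) = 2^4.880 = 29.446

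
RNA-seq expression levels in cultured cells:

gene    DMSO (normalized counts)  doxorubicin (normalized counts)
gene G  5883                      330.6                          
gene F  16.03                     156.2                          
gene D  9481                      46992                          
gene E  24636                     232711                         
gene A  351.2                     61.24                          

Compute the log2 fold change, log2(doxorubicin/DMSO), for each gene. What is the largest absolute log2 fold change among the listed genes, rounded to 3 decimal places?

log2(330.6/5883) = -4.153  (gene G)
log2(156.2/16.03) = 3.285  (gene F)
log2(46992/9481) = 2.309  (gene D)
log2(232711/24636) = 3.240  (gene E)
log2(61.24/351.2) = -2.520  (gene A)
The largest magnitude belongs to gene G.

4.153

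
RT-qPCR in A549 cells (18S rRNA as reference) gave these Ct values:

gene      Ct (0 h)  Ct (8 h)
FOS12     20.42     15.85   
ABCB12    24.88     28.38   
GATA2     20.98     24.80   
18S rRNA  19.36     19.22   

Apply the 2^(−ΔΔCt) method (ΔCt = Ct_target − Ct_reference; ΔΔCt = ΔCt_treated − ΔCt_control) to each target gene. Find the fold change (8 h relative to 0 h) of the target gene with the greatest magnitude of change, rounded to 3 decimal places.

21.556

FOS12: ΔΔCt = (15.85−19.22) − (20.42−19.36) = -3.37 − 1.06 = -4.43; fold change = 2^4.43 = 21.556
ABCB12: ΔΔCt = (28.38−19.22) − (24.88−19.36) = 9.16 − 5.52 = 3.64; fold change = 2^-3.64 = 0.080
GATA2: ΔΔCt = (24.80−19.22) − (20.98−19.36) = 5.58 − 1.62 = 3.96; fold change = 2^-3.96 = 0.064
FOS12 has the largest |ΔΔCt| = 4.43.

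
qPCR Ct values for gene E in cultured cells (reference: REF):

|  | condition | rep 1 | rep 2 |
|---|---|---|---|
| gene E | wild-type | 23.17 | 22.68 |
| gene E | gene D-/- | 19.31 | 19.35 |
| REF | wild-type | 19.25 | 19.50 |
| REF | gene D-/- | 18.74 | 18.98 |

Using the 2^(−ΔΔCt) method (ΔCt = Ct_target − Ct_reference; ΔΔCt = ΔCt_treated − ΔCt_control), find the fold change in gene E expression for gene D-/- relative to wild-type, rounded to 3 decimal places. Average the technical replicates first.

Mean Ct: gene E wild-type 22.925; gene E gene D-/- 19.330; REF wild-type 19.375; REF gene D-/- 18.860
ΔCt(wild-type) = 22.925 − 19.375 = 3.550
ΔCt(gene D-/-) = 19.330 − 18.860 = 0.470
ΔΔCt = 0.470 − 3.550 = -3.080
Fold change = 2^(−(-3.080)) = 2^3.080 = 8.4561

8.456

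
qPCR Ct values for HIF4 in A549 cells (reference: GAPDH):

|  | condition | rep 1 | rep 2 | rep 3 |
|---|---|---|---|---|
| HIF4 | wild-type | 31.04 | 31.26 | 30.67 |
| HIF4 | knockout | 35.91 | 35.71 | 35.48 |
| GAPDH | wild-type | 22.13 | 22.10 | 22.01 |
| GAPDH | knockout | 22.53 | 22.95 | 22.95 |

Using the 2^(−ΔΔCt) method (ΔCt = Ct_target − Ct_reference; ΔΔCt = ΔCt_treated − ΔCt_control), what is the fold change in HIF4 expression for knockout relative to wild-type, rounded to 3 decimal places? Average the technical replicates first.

Mean Ct: HIF4 wild-type 30.990; HIF4 knockout 35.700; GAPDH wild-type 22.080; GAPDH knockout 22.810
ΔCt(wild-type) = 30.990 − 22.080 = 8.910
ΔCt(knockout) = 35.700 − 22.810 = 12.890
ΔΔCt = 12.890 − 8.910 = 3.980
Fold change = 2^(−3.980) = 0.0634

0.063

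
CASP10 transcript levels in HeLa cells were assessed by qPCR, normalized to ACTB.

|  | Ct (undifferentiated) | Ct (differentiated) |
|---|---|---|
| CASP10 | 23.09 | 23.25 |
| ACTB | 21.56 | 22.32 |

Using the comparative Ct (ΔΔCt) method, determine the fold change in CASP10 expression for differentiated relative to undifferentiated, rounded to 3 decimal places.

1.516

ΔCt(undifferentiated) = 23.090 − 21.560 = 1.530
ΔCt(differentiated) = 23.250 − 22.320 = 0.930
ΔΔCt = 0.930 − 1.530 = -0.600
Fold change = 2^(−(-0.600)) = 2^0.600 = 1.5157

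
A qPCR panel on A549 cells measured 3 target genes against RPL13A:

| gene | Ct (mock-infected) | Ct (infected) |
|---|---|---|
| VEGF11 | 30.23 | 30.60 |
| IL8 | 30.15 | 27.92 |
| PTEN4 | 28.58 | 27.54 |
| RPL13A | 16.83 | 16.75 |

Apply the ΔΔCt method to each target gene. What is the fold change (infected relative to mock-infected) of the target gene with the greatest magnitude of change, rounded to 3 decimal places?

4.438

VEGF11: ΔΔCt = (30.60−16.75) − (30.23−16.83) = 13.85 − 13.40 = 0.45; fold change = 2^-0.45 = 0.732
IL8: ΔΔCt = (27.92−16.75) − (30.15−16.83) = 11.17 − 13.32 = -2.15; fold change = 2^2.15 = 4.438
PTEN4: ΔΔCt = (27.54−16.75) − (28.58−16.83) = 10.79 − 11.75 = -0.96; fold change = 2^0.96 = 1.945
IL8 has the largest |ΔΔCt| = 2.15.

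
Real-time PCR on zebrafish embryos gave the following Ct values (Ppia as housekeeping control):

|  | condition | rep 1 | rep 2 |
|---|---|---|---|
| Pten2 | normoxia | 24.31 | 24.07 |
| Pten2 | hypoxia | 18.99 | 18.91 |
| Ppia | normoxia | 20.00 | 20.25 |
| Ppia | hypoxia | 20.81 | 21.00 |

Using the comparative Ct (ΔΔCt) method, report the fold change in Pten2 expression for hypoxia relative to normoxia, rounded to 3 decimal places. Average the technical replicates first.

Mean Ct: Pten2 normoxia 24.190; Pten2 hypoxia 18.950; Ppia normoxia 20.125; Ppia hypoxia 20.905
ΔCt(normoxia) = 24.190 − 20.125 = 4.065
ΔCt(hypoxia) = 18.950 − 20.905 = -1.955
ΔΔCt = -1.955 − 4.065 = -6.020
Fold change = 2^(−(-6.020)) = 2^6.020 = 64.8934

64.893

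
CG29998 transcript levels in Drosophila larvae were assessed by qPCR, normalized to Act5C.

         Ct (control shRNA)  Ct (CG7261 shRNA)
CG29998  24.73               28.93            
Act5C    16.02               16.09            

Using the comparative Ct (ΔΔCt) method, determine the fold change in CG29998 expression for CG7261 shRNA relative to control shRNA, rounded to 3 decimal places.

ΔCt(control shRNA) = 24.730 − 16.020 = 8.710
ΔCt(CG7261 shRNA) = 28.930 − 16.090 = 12.840
ΔΔCt = 12.840 − 8.710 = 4.130
Fold change = 2^(−4.130) = 0.0571

0.057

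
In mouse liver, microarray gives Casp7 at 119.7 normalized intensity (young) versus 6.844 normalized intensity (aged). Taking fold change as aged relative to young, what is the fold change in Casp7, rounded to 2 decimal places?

Fold change = 6.844 / 119.7 = 0.057
Casp7 is downregulated.

0.06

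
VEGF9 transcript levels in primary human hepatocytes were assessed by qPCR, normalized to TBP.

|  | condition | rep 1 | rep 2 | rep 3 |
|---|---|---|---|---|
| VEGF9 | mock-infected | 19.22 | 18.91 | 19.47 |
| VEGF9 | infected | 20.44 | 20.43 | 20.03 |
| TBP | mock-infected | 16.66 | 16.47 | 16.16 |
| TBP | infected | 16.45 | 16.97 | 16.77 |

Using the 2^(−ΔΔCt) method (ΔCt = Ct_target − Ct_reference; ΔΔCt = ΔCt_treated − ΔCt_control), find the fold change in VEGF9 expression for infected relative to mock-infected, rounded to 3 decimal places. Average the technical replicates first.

Mean Ct: VEGF9 mock-infected 19.200; VEGF9 infected 20.300; TBP mock-infected 16.430; TBP infected 16.730
ΔCt(mock-infected) = 19.200 − 16.430 = 2.770
ΔCt(infected) = 20.300 − 16.730 = 3.570
ΔΔCt = 3.570 − 2.770 = 0.800
Fold change = 2^(−0.800) = 0.5743

0.574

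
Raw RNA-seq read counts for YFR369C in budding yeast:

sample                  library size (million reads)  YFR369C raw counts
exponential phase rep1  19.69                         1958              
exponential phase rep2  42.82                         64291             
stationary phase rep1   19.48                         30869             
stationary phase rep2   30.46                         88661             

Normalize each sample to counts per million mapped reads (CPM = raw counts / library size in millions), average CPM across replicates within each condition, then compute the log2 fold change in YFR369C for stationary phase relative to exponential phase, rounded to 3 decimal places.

CPM(exponential phase rep1) = 1958 / 19.69 = 99.4413
CPM(exponential phase rep2) = 64291 / 42.82 = 1501.4246
CPM(stationary phase rep1) = 30869 / 19.48 = 1584.6509
CPM(stationary phase rep2) = 88661 / 30.46 = 2910.7354
mean CPM(exponential phase) = 800.4330; mean CPM(stationary phase) = 2247.6932
Fold change = 2247.6932 / 800.4330 = 2.80810
log2(2.80810) = 1.4896

1.490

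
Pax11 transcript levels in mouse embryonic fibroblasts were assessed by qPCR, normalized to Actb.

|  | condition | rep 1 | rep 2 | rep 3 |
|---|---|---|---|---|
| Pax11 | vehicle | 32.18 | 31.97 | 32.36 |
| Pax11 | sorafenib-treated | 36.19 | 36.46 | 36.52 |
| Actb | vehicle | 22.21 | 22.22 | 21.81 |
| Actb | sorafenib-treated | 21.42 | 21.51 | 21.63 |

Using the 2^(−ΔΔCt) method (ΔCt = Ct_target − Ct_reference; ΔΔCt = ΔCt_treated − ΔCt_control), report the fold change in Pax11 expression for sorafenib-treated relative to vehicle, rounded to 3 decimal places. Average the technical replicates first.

Mean Ct: Pax11 vehicle 32.170; Pax11 sorafenib-treated 36.390; Actb vehicle 22.080; Actb sorafenib-treated 21.520
ΔCt(vehicle) = 32.170 − 22.080 = 10.090
ΔCt(sorafenib-treated) = 36.390 − 21.520 = 14.870
ΔΔCt = 14.870 − 10.090 = 4.780
Fold change = 2^(−4.780) = 0.0364

0.036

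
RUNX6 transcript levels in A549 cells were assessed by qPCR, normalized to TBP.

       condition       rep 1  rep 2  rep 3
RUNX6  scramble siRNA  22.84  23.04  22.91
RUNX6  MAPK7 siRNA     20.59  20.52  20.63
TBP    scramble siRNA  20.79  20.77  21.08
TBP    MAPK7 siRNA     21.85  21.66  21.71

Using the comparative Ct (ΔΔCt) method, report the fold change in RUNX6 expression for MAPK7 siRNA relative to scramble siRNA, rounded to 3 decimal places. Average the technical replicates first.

9.254

Mean Ct: RUNX6 scramble siRNA 22.930; RUNX6 MAPK7 siRNA 20.580; TBP scramble siRNA 20.880; TBP MAPK7 siRNA 21.740
ΔCt(scramble siRNA) = 22.930 − 20.880 = 2.050
ΔCt(MAPK7 siRNA) = 20.580 − 21.740 = -1.160
ΔΔCt = -1.160 − 2.050 = -3.210
Fold change = 2^(−(-3.210)) = 2^3.210 = 9.2535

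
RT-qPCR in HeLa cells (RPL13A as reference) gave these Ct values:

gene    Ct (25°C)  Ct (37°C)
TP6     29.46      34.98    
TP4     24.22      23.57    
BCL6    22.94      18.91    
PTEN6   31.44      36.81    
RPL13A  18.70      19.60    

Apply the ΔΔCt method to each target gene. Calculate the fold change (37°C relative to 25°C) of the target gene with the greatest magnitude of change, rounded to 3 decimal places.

30.484

TP6: ΔΔCt = (34.98−19.60) − (29.46−18.70) = 15.38 − 10.76 = 4.62; fold change = 2^-4.62 = 0.041
TP4: ΔΔCt = (23.57−19.60) − (24.22−18.70) = 3.97 − 5.52 = -1.55; fold change = 2^1.55 = 2.928
BCL6: ΔΔCt = (18.91−19.60) − (22.94−18.70) = -0.69 − 4.24 = -4.93; fold change = 2^4.93 = 30.484
PTEN6: ΔΔCt = (36.81−19.60) − (31.44−18.70) = 17.21 − 12.74 = 4.47; fold change = 2^-4.47 = 0.045
BCL6 has the largest |ΔΔCt| = 4.93.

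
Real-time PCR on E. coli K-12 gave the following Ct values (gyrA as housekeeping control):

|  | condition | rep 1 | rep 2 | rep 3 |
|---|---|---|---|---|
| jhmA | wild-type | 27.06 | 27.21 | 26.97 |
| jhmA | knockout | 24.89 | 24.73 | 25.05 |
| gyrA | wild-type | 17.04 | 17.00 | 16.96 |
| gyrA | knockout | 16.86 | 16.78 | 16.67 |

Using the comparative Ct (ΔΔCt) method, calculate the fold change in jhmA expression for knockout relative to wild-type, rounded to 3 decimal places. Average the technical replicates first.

Mean Ct: jhmA wild-type 27.080; jhmA knockout 24.890; gyrA wild-type 17.000; gyrA knockout 16.770
ΔCt(wild-type) = 27.080 − 17.000 = 10.080
ΔCt(knockout) = 24.890 − 16.770 = 8.120
ΔΔCt = 8.120 − 10.080 = -1.960
Fold change = 2^(−(-1.960)) = 2^1.960 = 3.8906

3.891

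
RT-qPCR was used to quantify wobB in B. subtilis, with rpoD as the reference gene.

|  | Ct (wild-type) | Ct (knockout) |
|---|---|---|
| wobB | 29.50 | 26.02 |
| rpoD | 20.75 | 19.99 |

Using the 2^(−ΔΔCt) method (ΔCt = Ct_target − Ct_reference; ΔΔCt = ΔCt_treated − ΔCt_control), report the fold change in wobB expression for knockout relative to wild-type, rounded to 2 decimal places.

ΔCt(wild-type) = 29.500 − 20.750 = 8.750
ΔCt(knockout) = 26.020 − 19.990 = 6.030
ΔΔCt = 6.030 − 8.750 = -2.720
Fold change = 2^(−(-2.720)) = 2^2.720 = 6.589

6.59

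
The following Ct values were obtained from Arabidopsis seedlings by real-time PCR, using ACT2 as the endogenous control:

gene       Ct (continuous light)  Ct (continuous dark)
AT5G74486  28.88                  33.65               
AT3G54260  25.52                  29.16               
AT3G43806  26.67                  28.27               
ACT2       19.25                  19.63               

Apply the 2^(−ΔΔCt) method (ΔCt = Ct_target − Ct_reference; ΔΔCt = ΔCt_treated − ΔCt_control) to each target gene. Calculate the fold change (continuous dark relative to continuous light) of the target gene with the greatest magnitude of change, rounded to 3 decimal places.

AT5G74486: ΔΔCt = (33.65−19.63) − (28.88−19.25) = 14.02 − 9.63 = 4.39; fold change = 2^-4.39 = 0.048
AT3G54260: ΔΔCt = (29.16−19.63) − (25.52−19.25) = 9.53 − 6.27 = 3.26; fold change = 2^-3.26 = 0.104
AT3G43806: ΔΔCt = (28.27−19.63) − (26.67−19.25) = 8.64 − 7.42 = 1.22; fold change = 2^-1.22 = 0.429
AT5G74486 has the largest |ΔΔCt| = 4.39.

0.048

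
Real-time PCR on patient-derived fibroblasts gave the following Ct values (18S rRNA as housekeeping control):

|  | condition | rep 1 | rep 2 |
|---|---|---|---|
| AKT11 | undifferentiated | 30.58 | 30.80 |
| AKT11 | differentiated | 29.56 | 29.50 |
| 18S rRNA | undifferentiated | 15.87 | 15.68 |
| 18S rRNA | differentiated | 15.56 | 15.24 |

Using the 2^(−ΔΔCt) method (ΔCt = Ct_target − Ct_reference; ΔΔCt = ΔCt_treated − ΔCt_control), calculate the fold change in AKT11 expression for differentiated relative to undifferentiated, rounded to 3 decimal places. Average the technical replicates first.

Mean Ct: AKT11 undifferentiated 30.690; AKT11 differentiated 29.530; 18S rRNA undifferentiated 15.775; 18S rRNA differentiated 15.400
ΔCt(undifferentiated) = 30.690 − 15.775 = 14.915
ΔCt(differentiated) = 29.530 − 15.400 = 14.130
ΔΔCt = 14.130 − 14.915 = -0.785
Fold change = 2^(−(-0.785)) = 2^0.785 = 1.7231

1.723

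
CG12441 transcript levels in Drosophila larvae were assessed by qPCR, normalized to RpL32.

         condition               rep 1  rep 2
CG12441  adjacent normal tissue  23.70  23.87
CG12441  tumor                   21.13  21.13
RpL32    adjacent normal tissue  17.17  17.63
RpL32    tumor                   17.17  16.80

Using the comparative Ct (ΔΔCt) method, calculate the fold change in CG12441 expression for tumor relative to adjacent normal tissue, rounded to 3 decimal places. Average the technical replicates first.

4.724

Mean Ct: CG12441 adjacent normal tissue 23.785; CG12441 tumor 21.130; RpL32 adjacent normal tissue 17.400; RpL32 tumor 16.985
ΔCt(adjacent normal tissue) = 23.785 − 17.400 = 6.385
ΔCt(tumor) = 21.130 − 16.985 = 4.145
ΔΔCt = 4.145 − 6.385 = -2.240
Fold change = 2^(−(-2.240)) = 2^2.240 = 4.7240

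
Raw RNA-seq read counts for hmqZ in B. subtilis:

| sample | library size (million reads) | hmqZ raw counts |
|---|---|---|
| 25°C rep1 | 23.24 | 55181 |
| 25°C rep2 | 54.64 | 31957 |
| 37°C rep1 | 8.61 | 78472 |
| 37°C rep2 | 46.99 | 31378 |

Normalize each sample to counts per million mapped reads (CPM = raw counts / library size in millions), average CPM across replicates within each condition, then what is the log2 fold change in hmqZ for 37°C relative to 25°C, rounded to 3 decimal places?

CPM(25°C rep1) = 55181 / 23.24 = 2374.3976
CPM(25°C rep2) = 31957 / 54.64 = 584.8646
CPM(37°C rep1) = 78472 / 8.61 = 9114.0534
CPM(37°C rep2) = 31378 / 46.99 = 667.7591
mean CPM(25°C) = 1479.6311; mean CPM(37°C) = 4890.9063
Fold change = 4890.9063 / 1479.6311 = 3.30549
log2(3.30549) = 1.7249

1.725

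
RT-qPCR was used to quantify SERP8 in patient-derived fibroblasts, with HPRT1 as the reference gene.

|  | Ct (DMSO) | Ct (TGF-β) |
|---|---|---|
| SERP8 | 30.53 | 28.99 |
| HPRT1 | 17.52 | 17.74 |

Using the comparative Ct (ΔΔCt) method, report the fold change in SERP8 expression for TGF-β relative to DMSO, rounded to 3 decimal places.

ΔCt(DMSO) = 30.530 − 17.520 = 13.010
ΔCt(TGF-β) = 28.990 − 17.740 = 11.250
ΔΔCt = 11.250 − 13.010 = -1.760
Fold change = 2^(−(-1.760)) = 2^1.760 = 3.3870

3.387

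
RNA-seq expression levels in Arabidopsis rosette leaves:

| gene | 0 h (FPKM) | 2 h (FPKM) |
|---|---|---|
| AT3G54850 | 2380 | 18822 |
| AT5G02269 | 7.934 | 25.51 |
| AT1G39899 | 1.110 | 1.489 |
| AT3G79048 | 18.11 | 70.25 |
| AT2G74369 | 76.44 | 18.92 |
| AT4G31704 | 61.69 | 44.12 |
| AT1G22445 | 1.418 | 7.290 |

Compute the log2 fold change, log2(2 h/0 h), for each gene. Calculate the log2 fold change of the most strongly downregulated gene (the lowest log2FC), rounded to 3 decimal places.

-2.014

log2(18822/2380) = 2.983  (AT3G54850)
log2(25.51/7.934) = 1.685  (AT5G02269)
log2(1.489/1.110) = 0.424  (AT1G39899)
log2(70.25/18.11) = 1.956  (AT3G79048)
log2(18.92/76.44) = -2.014  (AT2G74369)
log2(44.12/61.69) = -0.484  (AT4G31704)
log2(7.290/1.418) = 2.362  (AT1G22445)
AT2G74369 is most strongly downregulated.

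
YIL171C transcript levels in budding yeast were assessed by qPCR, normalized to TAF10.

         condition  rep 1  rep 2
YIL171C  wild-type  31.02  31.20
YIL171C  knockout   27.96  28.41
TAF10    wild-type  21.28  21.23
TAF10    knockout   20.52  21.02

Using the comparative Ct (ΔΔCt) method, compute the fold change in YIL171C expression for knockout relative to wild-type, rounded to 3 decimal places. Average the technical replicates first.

Mean Ct: YIL171C wild-type 31.110; YIL171C knockout 28.185; TAF10 wild-type 21.255; TAF10 knockout 20.770
ΔCt(wild-type) = 31.110 − 21.255 = 9.855
ΔCt(knockout) = 28.185 − 20.770 = 7.415
ΔΔCt = 7.415 − 9.855 = -2.440
Fold change = 2^(−(-2.440)) = 2^2.440 = 5.4264

5.426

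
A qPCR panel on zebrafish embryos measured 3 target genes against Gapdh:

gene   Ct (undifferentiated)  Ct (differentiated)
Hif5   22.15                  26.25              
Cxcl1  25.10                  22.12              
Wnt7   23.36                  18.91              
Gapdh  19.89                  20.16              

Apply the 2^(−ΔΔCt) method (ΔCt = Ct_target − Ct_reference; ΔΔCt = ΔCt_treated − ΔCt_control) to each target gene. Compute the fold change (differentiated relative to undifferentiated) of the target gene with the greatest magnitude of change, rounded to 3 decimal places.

Hif5: ΔΔCt = (26.25−20.16) − (22.15−19.89) = 6.09 − 2.26 = 3.83; fold change = 2^-3.83 = 0.070
Cxcl1: ΔΔCt = (22.12−20.16) − (25.10−19.89) = 1.96 − 5.21 = -3.25; fold change = 2^3.25 = 9.514
Wnt7: ΔΔCt = (18.91−20.16) − (23.36−19.89) = -1.25 − 3.47 = -4.72; fold change = 2^4.72 = 26.355
Wnt7 has the largest |ΔΔCt| = 4.72.

26.355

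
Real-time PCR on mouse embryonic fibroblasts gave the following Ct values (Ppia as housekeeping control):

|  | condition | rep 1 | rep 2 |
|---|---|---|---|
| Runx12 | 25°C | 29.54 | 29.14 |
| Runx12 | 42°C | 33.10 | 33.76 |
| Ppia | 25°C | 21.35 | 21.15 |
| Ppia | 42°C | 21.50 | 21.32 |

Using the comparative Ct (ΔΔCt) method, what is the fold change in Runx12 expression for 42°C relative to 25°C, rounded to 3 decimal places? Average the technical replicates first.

0.066

Mean Ct: Runx12 25°C 29.340; Runx12 42°C 33.430; Ppia 25°C 21.250; Ppia 42°C 21.410
ΔCt(25°C) = 29.340 − 21.250 = 8.090
ΔCt(42°C) = 33.430 − 21.410 = 12.020
ΔΔCt = 12.020 − 8.090 = 3.930
Fold change = 2^(−3.930) = 0.0656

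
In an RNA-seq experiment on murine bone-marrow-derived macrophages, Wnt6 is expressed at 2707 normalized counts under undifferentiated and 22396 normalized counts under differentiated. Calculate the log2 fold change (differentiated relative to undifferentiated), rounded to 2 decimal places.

3.05

Fold change = 22396 / 2707 = 8.2734
log2(8.2734) = 3.048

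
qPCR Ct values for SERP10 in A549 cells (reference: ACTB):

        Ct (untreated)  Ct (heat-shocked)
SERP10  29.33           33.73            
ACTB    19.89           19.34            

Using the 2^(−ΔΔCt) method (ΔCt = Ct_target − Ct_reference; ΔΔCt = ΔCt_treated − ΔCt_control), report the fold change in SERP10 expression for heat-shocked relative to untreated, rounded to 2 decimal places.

ΔCt(untreated) = 29.330 − 19.890 = 9.440
ΔCt(heat-shocked) = 33.730 − 19.340 = 14.390
ΔΔCt = 14.390 − 9.440 = 4.950
Fold change = 2^(−4.950) = 0.032

0.03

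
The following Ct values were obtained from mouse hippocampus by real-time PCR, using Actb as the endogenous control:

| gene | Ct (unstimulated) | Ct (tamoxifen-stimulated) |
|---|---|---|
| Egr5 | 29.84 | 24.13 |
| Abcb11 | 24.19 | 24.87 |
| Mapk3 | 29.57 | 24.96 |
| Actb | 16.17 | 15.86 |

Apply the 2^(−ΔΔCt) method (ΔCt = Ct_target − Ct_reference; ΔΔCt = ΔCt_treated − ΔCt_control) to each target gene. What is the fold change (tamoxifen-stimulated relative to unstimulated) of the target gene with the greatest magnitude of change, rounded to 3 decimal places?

42.224

Egr5: ΔΔCt = (24.13−15.86) − (29.84−16.17) = 8.27 − 13.67 = -5.40; fold change = 2^5.40 = 42.224
Abcb11: ΔΔCt = (24.87−15.86) − (24.19−16.17) = 9.01 − 8.02 = 0.99; fold change = 2^-0.99 = 0.503
Mapk3: ΔΔCt = (24.96−15.86) − (29.57−16.17) = 9.10 − 13.40 = -4.30; fold change = 2^4.30 = 19.698
Egr5 has the largest |ΔΔCt| = 5.40.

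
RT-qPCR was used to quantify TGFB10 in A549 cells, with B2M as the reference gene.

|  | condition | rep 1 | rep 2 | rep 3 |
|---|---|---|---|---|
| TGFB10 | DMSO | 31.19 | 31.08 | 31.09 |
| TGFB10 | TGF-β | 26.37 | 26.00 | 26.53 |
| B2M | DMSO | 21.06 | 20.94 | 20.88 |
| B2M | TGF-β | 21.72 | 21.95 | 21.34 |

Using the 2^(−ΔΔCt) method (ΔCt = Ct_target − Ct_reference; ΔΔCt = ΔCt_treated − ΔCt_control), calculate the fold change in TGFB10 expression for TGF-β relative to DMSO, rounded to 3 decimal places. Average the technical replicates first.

Mean Ct: TGFB10 DMSO 31.120; TGFB10 TGF-β 26.300; B2M DMSO 20.960; B2M TGF-β 21.670
ΔCt(DMSO) = 31.120 − 20.960 = 10.160
ΔCt(TGF-β) = 26.300 − 21.670 = 4.630
ΔΔCt = 4.630 − 10.160 = -5.530
Fold change = 2^(−(-5.530)) = 2^5.530 = 46.2057

46.206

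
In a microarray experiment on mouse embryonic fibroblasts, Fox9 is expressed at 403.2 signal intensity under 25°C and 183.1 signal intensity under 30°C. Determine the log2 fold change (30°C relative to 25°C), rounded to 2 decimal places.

Fold change = 183.1 / 403.2 = 0.4541
log2(0.4541) = -1.139

-1.14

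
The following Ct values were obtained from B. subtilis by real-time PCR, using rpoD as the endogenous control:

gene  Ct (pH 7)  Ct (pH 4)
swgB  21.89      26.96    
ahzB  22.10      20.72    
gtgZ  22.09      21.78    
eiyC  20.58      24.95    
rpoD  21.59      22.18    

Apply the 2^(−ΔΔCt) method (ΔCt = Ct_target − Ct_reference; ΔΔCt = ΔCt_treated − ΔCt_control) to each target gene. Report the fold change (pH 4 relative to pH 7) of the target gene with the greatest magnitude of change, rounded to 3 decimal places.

0.045

swgB: ΔΔCt = (26.96−22.18) − (21.89−21.59) = 4.78 − 0.30 = 4.48; fold change = 2^-4.48 = 0.045
ahzB: ΔΔCt = (20.72−22.18) − (22.10−21.59) = -1.46 − 0.51 = -1.97; fold change = 2^1.97 = 3.918
gtgZ: ΔΔCt = (21.78−22.18) − (22.09−21.59) = -0.40 − 0.50 = -0.90; fold change = 2^0.90 = 1.866
eiyC: ΔΔCt = (24.95−22.18) − (20.58−21.59) = 2.77 − (-1.01) = 3.78; fold change = 2^-3.78 = 0.073
swgB has the largest |ΔΔCt| = 4.48.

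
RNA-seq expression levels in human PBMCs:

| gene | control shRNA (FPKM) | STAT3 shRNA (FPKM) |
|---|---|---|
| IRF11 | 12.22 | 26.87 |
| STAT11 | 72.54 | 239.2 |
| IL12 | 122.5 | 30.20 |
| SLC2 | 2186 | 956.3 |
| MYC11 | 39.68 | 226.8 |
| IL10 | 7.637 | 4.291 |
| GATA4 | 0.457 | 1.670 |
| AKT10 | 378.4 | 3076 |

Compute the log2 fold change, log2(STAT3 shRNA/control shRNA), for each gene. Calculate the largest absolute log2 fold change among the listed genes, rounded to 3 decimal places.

log2(26.87/12.22) = 1.137  (IRF11)
log2(239.2/72.54) = 1.721  (STAT11)
log2(30.20/122.5) = -2.020  (IL12)
log2(956.3/2186) = -1.193  (SLC2)
log2(226.8/39.68) = 2.515  (MYC11)
log2(4.291/7.637) = -0.832  (IL10)
log2(1.670/0.457) = 1.870  (GATA4)
log2(3076/378.4) = 3.023  (AKT10)
The largest magnitude belongs to AKT10.

3.023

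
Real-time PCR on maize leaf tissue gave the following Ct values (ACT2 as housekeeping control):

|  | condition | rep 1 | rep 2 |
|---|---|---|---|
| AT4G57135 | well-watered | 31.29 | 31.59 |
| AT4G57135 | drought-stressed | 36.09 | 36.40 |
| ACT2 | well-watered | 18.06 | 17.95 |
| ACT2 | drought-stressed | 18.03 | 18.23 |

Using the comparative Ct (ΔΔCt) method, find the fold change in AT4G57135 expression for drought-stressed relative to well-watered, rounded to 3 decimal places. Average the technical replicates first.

0.039

Mean Ct: AT4G57135 well-watered 31.440; AT4G57135 drought-stressed 36.245; ACT2 well-watered 18.005; ACT2 drought-stressed 18.130
ΔCt(well-watered) = 31.440 − 18.005 = 13.435
ΔCt(drought-stressed) = 36.245 − 18.130 = 18.115
ΔΔCt = 18.115 − 13.435 = 4.680
Fold change = 2^(−4.680) = 0.0390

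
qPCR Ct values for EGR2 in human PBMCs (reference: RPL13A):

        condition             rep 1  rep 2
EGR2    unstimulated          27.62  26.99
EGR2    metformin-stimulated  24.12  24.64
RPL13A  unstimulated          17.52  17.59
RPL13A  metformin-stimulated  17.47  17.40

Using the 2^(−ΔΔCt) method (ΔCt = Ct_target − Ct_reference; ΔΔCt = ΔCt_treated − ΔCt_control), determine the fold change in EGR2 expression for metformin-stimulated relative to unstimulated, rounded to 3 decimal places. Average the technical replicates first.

6.989

Mean Ct: EGR2 unstimulated 27.305; EGR2 metformin-stimulated 24.380; RPL13A unstimulated 17.555; RPL13A metformin-stimulated 17.435
ΔCt(unstimulated) = 27.305 − 17.555 = 9.750
ΔCt(metformin-stimulated) = 24.380 − 17.435 = 6.945
ΔΔCt = 6.945 − 9.750 = -2.805
Fold change = 2^(−(-2.805)) = 2^2.805 = 6.9886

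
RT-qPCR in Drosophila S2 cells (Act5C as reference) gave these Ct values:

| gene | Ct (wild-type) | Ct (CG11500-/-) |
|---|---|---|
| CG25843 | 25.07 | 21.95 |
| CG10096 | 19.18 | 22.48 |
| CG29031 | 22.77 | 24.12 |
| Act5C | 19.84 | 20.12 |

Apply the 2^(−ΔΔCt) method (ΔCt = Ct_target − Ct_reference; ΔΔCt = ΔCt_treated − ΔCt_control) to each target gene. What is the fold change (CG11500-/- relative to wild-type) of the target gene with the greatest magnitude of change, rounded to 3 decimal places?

CG25843: ΔΔCt = (21.95−20.12) − (25.07−19.84) = 1.83 − 5.23 = -3.40; fold change = 2^3.40 = 10.556
CG10096: ΔΔCt = (22.48−20.12) − (19.18−19.84) = 2.36 − (-0.66) = 3.02; fold change = 2^-3.02 = 0.123
CG29031: ΔΔCt = (24.12−20.12) − (22.77−19.84) = 4.00 − 2.93 = 1.07; fold change = 2^-1.07 = 0.476
CG25843 has the largest |ΔΔCt| = 3.40.

10.556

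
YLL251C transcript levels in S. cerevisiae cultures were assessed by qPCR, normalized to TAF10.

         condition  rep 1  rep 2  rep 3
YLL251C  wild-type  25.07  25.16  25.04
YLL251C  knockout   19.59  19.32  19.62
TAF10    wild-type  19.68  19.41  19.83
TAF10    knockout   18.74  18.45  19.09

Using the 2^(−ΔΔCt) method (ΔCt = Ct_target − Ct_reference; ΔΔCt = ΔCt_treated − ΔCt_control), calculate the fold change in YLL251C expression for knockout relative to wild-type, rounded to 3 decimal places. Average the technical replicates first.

Mean Ct: YLL251C wild-type 25.090; YLL251C knockout 19.510; TAF10 wild-type 19.640; TAF10 knockout 18.760
ΔCt(wild-type) = 25.090 − 19.640 = 5.450
ΔCt(knockout) = 19.510 − 18.760 = 0.750
ΔΔCt = 0.750 − 5.450 = -4.700
Fold change = 2^(−(-4.700)) = 2^4.700 = 25.9921

25.992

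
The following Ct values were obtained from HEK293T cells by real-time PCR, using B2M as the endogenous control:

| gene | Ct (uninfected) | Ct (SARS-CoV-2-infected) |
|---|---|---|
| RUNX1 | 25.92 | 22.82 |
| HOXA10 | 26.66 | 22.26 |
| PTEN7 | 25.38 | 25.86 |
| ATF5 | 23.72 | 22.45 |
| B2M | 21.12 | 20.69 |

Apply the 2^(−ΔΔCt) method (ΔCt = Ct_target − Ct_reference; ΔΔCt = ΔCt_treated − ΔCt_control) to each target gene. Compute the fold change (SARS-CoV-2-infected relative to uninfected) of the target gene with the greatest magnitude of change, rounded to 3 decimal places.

15.671

RUNX1: ΔΔCt = (22.82−20.69) − (25.92−21.12) = 2.13 − 4.80 = -2.67; fold change = 2^2.67 = 6.364
HOXA10: ΔΔCt = (22.26−20.69) − (26.66−21.12) = 1.57 − 5.54 = -3.97; fold change = 2^3.97 = 15.671
PTEN7: ΔΔCt = (25.86−20.69) − (25.38−21.12) = 5.17 − 4.26 = 0.91; fold change = 2^-0.91 = 0.532
ATF5: ΔΔCt = (22.45−20.69) − (23.72−21.12) = 1.76 − 2.60 = -0.84; fold change = 2^0.84 = 1.790
HOXA10 has the largest |ΔΔCt| = 3.97.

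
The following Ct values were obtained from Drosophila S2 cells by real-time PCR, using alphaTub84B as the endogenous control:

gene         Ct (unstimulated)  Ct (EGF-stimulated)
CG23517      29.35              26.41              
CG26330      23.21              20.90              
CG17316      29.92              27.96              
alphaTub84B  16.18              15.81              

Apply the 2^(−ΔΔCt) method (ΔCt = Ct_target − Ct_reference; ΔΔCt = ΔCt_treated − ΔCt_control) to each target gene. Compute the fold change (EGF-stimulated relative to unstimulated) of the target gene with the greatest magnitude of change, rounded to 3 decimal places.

CG23517: ΔΔCt = (26.41−15.81) − (29.35−16.18) = 10.60 − 13.17 = -2.57; fold change = 2^2.57 = 5.938
CG26330: ΔΔCt = (20.90−15.81) − (23.21−16.18) = 5.09 − 7.03 = -1.94; fold change = 2^1.94 = 3.837
CG17316: ΔΔCt = (27.96−15.81) − (29.92−16.18) = 12.15 − 13.74 = -1.59; fold change = 2^1.59 = 3.010
CG23517 has the largest |ΔΔCt| = 2.57.

5.938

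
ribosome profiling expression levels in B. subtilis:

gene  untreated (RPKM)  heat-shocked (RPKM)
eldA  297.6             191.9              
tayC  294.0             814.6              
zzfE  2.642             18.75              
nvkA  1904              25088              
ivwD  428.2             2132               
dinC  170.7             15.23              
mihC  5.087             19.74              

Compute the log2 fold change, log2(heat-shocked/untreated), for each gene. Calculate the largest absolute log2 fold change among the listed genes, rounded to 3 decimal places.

3.720

log2(191.9/297.6) = -0.633  (eldA)
log2(814.6/294.0) = 1.470  (tayC)
log2(18.75/2.642) = 2.827  (zzfE)
log2(25088/1904) = 3.720  (nvkA)
log2(2132/428.2) = 2.316  (ivwD)
log2(15.23/170.7) = -3.486  (dinC)
log2(19.74/5.087) = 1.956  (mihC)
The largest magnitude belongs to nvkA.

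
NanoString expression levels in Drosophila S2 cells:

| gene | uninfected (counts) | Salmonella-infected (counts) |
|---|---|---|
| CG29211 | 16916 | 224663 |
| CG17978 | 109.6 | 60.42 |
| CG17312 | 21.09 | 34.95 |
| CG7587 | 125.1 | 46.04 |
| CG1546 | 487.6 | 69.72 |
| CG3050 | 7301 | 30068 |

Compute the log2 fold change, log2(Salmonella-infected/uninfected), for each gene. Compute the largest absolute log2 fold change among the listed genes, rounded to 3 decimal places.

3.731

log2(224663/16916) = 3.731  (CG29211)
log2(60.42/109.6) = -0.859  (CG17978)
log2(34.95/21.09) = 0.729  (CG17312)
log2(46.04/125.1) = -1.442  (CG7587)
log2(69.72/487.6) = -2.806  (CG1546)
log2(30068/7301) = 2.042  (CG3050)
The largest magnitude belongs to CG29211.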